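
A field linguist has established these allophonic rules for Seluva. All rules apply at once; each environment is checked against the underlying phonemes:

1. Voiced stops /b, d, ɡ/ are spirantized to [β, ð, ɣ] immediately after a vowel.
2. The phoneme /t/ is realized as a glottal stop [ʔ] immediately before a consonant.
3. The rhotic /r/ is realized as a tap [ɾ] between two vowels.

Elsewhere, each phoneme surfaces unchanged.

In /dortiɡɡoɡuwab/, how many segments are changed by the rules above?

Segments that undergo a rule: /ɡ/ → [ɣ] (rule 1); /ɡ/ → [ɣ] (rule 1); /b/ → [β] (rule 1).
All other segments surface unchanged.

3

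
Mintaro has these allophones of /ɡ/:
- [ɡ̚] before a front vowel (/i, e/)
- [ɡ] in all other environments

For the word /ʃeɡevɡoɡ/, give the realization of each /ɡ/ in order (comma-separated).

Occurrence 1 (position 3): before a front vowel (/i, e/) → [ɡ̚].
Occurrence 2 (position 6): no conditioning environment matches → elsewhere allophone [ɡ].
Occurrence 3 (position 8): no conditioning environment matches → elsewhere allophone [ɡ].

[ɡ̚], [ɡ], [ɡ]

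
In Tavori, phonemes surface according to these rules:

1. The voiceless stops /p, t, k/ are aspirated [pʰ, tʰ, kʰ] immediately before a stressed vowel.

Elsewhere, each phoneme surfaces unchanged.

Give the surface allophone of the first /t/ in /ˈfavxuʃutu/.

[t]

/t/ (between /u/ and /u/): rule 1 targets it, but not immediately before a stressed vowel → unchanged [t].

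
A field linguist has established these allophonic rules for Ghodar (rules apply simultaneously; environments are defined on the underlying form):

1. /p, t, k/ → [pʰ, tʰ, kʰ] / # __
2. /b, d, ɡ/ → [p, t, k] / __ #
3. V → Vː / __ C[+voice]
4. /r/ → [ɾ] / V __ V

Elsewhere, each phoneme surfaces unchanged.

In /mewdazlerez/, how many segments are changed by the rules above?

Segments that undergo a rule: /e/ → [eː] (rule 3); /a/ → [aː] (rule 3); /e/ → [eː] (rule 3); /r/ → [ɾ] (rule 4); /e/ → [eː] (rule 3).
All other segments surface unchanged.

5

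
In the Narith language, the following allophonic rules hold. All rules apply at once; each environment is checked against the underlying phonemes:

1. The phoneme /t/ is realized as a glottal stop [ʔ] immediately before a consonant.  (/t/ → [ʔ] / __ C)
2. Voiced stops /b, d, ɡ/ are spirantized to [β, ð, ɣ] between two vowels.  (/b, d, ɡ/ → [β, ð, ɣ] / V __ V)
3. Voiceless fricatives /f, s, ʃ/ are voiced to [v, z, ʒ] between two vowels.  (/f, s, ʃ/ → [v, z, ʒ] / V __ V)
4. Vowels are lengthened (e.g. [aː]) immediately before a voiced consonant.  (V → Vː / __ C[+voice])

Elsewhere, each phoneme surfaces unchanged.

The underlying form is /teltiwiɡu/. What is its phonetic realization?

/t/ (word-initial) fails the environment for rule 1, so it stays [t].
/e/ (between /t/ and /l/) occurs before a voiced consonant → [eː] by rule 4.
/l/ — not in any rule's target class → [l].
/t/ (between /l/ and /i/): rule 1 targets it, but not immediately before a consonant → unchanged [t].
/i/ (between /t/ and /w/) occurs before a voiced consonant → [iː] by rule 4.
/w/ (between /i/ and /i/): no rule targets it → [w].
/i/ (between /w/ and /ɡ/) occurs before a voiced consonant → [iː] by rule 4.
/ɡ/ (between /i/ and /u/): between two vowels, so rule 2 applies → [ɣ].
/u/ (word-final): rule 4 targets it, but not before a voiced consonant → unchanged [u].

[teːltiːwiːɣu]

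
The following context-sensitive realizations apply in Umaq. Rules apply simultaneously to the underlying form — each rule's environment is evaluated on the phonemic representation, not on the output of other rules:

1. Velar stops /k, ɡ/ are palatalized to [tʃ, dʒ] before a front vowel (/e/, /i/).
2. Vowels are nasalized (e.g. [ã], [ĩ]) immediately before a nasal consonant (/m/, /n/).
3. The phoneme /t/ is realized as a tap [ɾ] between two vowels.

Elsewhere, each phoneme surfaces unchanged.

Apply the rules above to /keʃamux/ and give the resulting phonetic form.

Rule 1 applies to /k/ (word-initial: before a front vowel) → [tʃ].
/e/ (between /k/ and /ʃ/) is in the target of rule 2 but the environment (before a nasal consonant) is not met → [e].
/a/ (between /ʃ/ and /m/): before a nasal consonant, so rule 2 applies → [ã].
/u/ (between /m/ and /x/): rule 2 targets it, but not before a nasal consonant → unchanged [u].

[tʃeʃãmux]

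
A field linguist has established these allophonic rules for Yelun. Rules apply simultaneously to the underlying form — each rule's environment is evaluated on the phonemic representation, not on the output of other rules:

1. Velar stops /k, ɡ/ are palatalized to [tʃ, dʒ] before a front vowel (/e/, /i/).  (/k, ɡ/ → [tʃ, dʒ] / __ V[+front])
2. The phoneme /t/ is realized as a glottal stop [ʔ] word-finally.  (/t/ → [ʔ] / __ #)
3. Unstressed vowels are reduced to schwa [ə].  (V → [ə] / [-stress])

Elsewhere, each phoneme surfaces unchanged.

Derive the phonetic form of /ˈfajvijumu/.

[ˈfajvəjəmə]

/f/ — not in any rule's target class → [f].
/a/ (between /f/ and /j/) is in the target of rule 3 but the environment (in an unstressed syllable) is not met → [a].
/j/ (between /a/ and /v/): no rule targets it → [j].
/v/ (between /j/ and /i/): no rule targets it → [v].
/i/ (between /v/ and /j/): in an unstressed syllable, so rule 3 applies → [ə].
/j/ — not in any rule's target class → [j].
/u/ (between /j/ and /m/) occurs in an unstressed syllable → [ə] by rule 3.
/m/ stays [m].
/u/ (word-final): in an unstressed syllable, so rule 3 applies → [ə].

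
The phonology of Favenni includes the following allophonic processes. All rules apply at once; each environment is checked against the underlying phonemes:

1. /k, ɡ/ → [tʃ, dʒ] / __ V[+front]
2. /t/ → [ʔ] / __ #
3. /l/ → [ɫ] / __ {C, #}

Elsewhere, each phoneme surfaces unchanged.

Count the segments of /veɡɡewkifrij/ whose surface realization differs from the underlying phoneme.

2

Segments that undergo a rule: /ɡ/ → [dʒ] (rule 1); /k/ → [tʃ] (rule 1).
All other segments surface unchanged.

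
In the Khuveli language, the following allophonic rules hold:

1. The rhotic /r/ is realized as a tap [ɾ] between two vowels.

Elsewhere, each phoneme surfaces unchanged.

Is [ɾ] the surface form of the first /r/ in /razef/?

/r/ — word-initial; rule 1 does not apply here → [r].
The actual realization is [r], not [ɾ].

No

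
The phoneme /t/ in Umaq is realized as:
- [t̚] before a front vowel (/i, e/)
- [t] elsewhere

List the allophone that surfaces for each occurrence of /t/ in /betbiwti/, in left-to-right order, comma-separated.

Occurrence 1 (position 3): no conditioning environment matches → elsewhere allophone [t].
Occurrence 2 (position 7): before a front vowel (/i, e/) → [t̚].

[t], [t̚]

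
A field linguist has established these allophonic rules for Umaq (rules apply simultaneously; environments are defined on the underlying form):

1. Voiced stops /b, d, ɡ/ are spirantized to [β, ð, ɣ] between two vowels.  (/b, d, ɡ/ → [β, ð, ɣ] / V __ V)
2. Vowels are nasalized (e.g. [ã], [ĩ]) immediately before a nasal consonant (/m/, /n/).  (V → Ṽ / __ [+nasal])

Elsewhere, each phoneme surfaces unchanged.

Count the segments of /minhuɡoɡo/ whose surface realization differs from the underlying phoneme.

Segments that undergo a rule: /i/ → [ĩ] (rule 2); /ɡ/ → [ɣ] (rule 1); /ɡ/ → [ɣ] (rule 1).
All other segments surface unchanged.

3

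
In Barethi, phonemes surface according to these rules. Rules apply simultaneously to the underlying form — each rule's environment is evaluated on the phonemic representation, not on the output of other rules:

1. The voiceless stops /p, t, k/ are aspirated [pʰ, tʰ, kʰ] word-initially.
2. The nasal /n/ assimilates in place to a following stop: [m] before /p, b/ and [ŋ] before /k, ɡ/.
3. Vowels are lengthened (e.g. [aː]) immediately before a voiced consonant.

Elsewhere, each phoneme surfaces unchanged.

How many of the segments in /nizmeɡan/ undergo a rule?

3

Segments that undergo a rule: /i/ → [iː] (rule 3); /e/ → [eː] (rule 3); /a/ → [aː] (rule 3).
All other segments surface unchanged.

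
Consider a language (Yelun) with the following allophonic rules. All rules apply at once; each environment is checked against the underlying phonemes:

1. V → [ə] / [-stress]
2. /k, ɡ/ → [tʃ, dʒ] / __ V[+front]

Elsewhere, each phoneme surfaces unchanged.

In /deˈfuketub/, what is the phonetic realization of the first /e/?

Rule 1 applies to /e/ (between /d/ and /f/: in an unstressed syllable) → [ə].

[ə]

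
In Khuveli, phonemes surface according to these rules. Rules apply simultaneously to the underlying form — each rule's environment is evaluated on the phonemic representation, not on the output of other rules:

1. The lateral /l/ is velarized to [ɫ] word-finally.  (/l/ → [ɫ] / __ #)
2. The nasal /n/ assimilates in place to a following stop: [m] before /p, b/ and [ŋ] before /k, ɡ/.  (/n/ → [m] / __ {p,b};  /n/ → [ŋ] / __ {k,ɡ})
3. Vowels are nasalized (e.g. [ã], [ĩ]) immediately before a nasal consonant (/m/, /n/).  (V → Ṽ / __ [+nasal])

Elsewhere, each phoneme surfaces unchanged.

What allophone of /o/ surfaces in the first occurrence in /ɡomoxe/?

[õ]

/o/ (between /ɡ/ and /m/) occurs before a nasal consonant → [õ] by rule 3.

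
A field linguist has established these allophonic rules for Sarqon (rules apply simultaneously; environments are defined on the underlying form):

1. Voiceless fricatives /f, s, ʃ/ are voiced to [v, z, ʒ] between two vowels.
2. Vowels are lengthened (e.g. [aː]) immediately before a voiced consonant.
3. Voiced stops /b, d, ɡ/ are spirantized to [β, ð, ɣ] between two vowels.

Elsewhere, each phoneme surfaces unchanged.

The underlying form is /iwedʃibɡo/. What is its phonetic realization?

[iːweːdʃiːbɡo]

Rule 2 applies to /i/ (word-initial: before a voiced consonant) → [iː].
/w/ stays [w].
/e/ (between /w/ and /d/): before a voiced consonant, so rule 2 applies → [eː].
/d/ — between /e/ and /ʃ/; rule 3 does not apply here → [d].
/ʃ/ (between /d/ and /i/) fails the environment for rule 1, so it stays [ʃ].
/i/ (between /ʃ/ and /b/) occurs before a voiced consonant → [iː] by rule 2.
/b/ (between /i/ and /ɡ/) is in the target of rule 3 but the environment (between two vowels) is not met → [b].
/ɡ/ — between /b/ and /o/; rule 3 does not apply here → [ɡ].
/o/ (word-final): rule 2 targets it, but not before a voiced consonant → unchanged [o].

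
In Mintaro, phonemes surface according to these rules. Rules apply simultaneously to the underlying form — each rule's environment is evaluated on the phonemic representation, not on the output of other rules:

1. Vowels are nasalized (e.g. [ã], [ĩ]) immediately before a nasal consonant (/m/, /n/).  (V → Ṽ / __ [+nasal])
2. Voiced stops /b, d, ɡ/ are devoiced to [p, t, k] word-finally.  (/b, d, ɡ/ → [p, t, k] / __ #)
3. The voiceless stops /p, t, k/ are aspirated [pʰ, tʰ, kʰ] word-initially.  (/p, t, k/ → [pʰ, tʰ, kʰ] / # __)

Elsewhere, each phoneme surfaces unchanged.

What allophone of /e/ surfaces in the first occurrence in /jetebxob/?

/e/ — between /j/ and /t/; rule 1 does not apply here → [e].

[e]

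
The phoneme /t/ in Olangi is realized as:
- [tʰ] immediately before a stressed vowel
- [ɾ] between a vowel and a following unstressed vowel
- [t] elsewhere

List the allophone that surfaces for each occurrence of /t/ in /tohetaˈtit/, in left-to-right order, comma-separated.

Occurrence 1 (position 1): no conditioning environment matches → elsewhere allophone [t].
Occurrence 2 (position 5): between a vowel and an unstressed vowel → [ɾ].
Occurrence 3 (position 7): immediately before a stressed vowel → [tʰ].
Occurrence 4 (position 9): no conditioning environment matches → elsewhere allophone [t].

[t], [ɾ], [tʰ], [t]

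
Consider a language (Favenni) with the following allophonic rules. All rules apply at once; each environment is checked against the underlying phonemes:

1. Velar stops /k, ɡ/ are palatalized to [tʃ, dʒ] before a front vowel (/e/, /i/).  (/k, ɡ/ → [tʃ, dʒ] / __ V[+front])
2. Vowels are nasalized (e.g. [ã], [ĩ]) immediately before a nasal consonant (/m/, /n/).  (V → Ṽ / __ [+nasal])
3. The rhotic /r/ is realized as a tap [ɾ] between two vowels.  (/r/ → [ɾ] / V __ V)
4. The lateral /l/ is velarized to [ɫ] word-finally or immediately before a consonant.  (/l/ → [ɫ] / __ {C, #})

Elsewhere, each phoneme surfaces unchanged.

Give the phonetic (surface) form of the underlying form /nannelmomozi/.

[nãnneɫmõmozi]

/n/ (word-initial) is unaffected → [n].
/a/ (between /n/ and /n/): before a nasal consonant, so rule 2 applies → [ã].
/n/ (between /a/ and /n/): no rule targets it → [n].
/n/ — not in any rule's target class → [n].
/e/ (between /n/ and /l/): rule 2 targets it, but not before a nasal consonant → unchanged [e].
/l/ (between /e/ and /m/): word-finally or immediately before a consonant, so rule 4 applies → [ɫ].
/m/ (between /l/ and /o/) is unaffected → [m].
/o/ meets the environment for rule 2 (before a nasal consonant) → [õ].
/m/ (between /o/ and /o/) is unaffected → [m].
/o/ (between /m/ and /z/) fails the environment for rule 2, so it stays [o].
/z/ (between /o/ and /i/) is unaffected → [z].
/i/ (word-final) fails the environment for rule 2, so it stays [i].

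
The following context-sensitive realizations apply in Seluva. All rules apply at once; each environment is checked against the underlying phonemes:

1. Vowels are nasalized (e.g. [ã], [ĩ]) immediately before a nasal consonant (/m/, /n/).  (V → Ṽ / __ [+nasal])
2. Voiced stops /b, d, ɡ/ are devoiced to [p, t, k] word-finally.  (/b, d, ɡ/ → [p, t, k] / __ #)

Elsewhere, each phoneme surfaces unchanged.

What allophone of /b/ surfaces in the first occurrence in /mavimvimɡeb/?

Rule 2 applies to /b/ (word-final: word-finally) → [p].

[p]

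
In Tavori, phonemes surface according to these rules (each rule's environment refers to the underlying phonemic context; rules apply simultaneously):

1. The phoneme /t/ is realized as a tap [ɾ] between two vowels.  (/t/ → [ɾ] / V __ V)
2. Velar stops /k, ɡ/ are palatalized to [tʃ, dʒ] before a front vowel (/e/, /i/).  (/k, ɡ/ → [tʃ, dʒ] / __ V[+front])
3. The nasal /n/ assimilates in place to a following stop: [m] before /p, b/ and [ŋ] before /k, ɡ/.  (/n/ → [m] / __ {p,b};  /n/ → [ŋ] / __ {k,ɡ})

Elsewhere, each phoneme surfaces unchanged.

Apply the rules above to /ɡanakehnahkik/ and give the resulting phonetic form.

[ɡanatʃehnahtʃik]

/ɡ/ (word-initial) is in the target of rule 2 but the environment (before a front vowel) is not met → [ɡ].
/a/ (between /ɡ/ and /n/) is unaffected → [a].
/n/ (between /a/ and /a/): rule 3 targets it, but not before a labial or velar stop → unchanged [n].
/a/ — not in any rule's target class → [a].
/k/ (between /a/ and /e/): before a front vowel, so rule 2 applies → [tʃ].
/e/ (between /k/ and /h/) is unaffected → [e].
/h/ stays [h].
/n/ (between /h/ and /a/): rule 3 targets it, but not before a labial or velar stop → unchanged [n].
/a/ stays [a].
/h/ (between /a/ and /k/): no rule targets it → [h].
Rule 2 applies to /k/ (between /h/ and /i/: before a front vowel) → [tʃ].
/i/ (between /k/ and /k/): no rule targets it → [i].
/k/ (word-final) is in the target of rule 2 but the environment (before a front vowel) is not met → [k].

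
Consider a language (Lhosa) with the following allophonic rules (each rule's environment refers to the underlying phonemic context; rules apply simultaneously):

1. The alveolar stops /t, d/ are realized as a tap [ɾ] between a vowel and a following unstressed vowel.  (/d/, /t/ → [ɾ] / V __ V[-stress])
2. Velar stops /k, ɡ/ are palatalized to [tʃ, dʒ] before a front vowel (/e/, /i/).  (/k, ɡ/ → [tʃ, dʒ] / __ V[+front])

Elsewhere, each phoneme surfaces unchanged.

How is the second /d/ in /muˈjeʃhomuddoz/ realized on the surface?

/d/ (between /d/ and /o/): rule 1 targets it, but not between a vowel and a following unstressed vowel → unchanged [d].

[d]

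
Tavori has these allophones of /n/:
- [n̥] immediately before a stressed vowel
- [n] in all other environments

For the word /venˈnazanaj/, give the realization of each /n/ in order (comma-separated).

[n], [n̥], [n]

Occurrence 1 (position 3): no conditioning environment matches → elsewhere allophone [n].
Occurrence 2 (position 4): immediately before a stressed vowel → [n̥].
Occurrence 3 (position 8): no conditioning environment matches → elsewhere allophone [n].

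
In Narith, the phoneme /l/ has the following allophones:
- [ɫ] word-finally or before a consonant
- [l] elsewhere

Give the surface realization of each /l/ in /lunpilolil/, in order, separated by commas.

[l], [l], [l], [ɫ]

Occurrence 1 (position 1): no conditioning environment matches → elsewhere allophone [l].
Occurrence 2 (position 6): no conditioning environment matches → elsewhere allophone [l].
Occurrence 3 (position 8): no conditioning environment matches → elsewhere allophone [l].
Occurrence 4 (position 10): word-finally or before a consonant → [ɫ].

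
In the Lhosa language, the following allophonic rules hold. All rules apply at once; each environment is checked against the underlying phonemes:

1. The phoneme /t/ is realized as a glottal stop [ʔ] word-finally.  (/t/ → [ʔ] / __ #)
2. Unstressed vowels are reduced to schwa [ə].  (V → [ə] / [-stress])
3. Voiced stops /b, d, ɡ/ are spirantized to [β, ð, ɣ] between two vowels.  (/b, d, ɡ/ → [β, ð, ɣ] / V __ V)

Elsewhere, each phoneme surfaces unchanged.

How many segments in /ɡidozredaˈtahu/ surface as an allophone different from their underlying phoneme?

7

Segments that undergo a rule: /i/ → [ə] (rule 2); /d/ → [ð] (rule 3); /o/ → [ə] (rule 2); /e/ → [ə] (rule 2); /d/ → [ð] (rule 3); /a/ → [ə] (rule 2); /u/ → [ə] (rule 2).
All other segments surface unchanged.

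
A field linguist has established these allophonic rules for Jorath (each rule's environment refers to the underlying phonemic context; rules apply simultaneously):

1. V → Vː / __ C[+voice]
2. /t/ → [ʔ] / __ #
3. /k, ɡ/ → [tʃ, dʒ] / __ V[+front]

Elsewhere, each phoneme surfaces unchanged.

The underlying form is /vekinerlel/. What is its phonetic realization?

[vetʃiːneːrleːl]

/v/ stays [v].
/e/ — between /v/ and /k/; rule 1 does not apply here → [e].
Rule 3 applies to /k/ (between /e/ and /i/: before a front vowel) → [tʃ].
/i/ — between /k/ and /n/, before a voiced consonant — surfaces as [iː] (rule 1).
/n/ (between /i/ and /e/) is unaffected → [n].
/e/ (between /n/ and /r/) occurs before a voiced consonant → [eː] by rule 1.
/r/ — not in any rule's target class → [r].
/l/ (between /r/ and /e/): no rule targets it → [l].
/e/ meets the environment for rule 1 (before a voiced consonant) → [eː].
/l/ — not in any rule's target class → [l].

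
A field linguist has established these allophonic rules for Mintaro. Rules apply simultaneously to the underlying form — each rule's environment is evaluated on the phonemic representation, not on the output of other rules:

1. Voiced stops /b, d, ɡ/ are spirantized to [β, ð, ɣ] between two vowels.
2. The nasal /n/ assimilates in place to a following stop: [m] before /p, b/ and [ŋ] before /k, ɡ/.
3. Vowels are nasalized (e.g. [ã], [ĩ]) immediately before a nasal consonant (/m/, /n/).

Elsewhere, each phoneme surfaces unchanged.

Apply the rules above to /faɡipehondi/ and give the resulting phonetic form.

/a/ (between /f/ and /ɡ/) fails the environment for rule 3, so it stays [a].
/ɡ/ (between /a/ and /i/) occurs between two vowels → [ɣ] by rule 1.
/i/ (between /ɡ/ and /p/) is in the target of rule 3 but the environment (before a nasal consonant) is not met → [i].
/e/ (between /p/ and /h/): rule 3 targets it, but not before a nasal consonant → unchanged [e].
/o/ (between /h/ and /n/): before a nasal consonant, so rule 3 applies → [õ].
/n/ (between /o/ and /d/) fails the environment for rule 2, so it stays [n].
/d/ (between /n/ and /i/): rule 1 targets it, but not between two vowels → unchanged [d].
/i/ (word-final) fails the environment for rule 3, so it stays [i].

[faɣipehõndi]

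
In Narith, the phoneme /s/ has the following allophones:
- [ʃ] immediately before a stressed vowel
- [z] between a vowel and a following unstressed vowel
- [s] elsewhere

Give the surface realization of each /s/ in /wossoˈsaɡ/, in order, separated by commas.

Occurrence 1 (position 3): no conditioning environment matches → elsewhere allophone [s].
Occurrence 2 (position 4): no conditioning environment matches → elsewhere allophone [s].
Occurrence 3 (position 6): immediately before a stressed vowel → [ʃ].

[s], [s], [ʃ]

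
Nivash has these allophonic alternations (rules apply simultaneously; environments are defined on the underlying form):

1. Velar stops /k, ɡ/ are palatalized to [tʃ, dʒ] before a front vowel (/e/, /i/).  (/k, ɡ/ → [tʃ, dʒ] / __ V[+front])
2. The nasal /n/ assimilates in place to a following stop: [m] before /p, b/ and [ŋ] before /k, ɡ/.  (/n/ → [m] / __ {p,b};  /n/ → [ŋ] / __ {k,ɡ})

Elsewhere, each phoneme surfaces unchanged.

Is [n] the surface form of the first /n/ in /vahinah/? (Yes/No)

/n/ (between /i/ and /a/) is in the target of rule 2 but the environment (before a labial or velar stop) is not met → [n].
The actual realization is [n], which matches [n].

Yes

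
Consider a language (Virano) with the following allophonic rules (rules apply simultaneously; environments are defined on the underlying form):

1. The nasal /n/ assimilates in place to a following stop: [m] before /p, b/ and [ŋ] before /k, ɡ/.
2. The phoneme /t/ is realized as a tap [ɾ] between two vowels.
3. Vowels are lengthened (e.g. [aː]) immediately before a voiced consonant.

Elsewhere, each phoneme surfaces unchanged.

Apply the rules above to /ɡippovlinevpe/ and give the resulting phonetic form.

[ɡippoːvliːneːvpe]

/ɡ/ (word-initial) is unaffected → [ɡ].
/i/ (between /ɡ/ and /p/) fails the environment for rule 3, so it stays [i].
/p/ — not in any rule's target class → [p].
/p/ stays [p].
/o/ (between /p/ and /v/) occurs before a voiced consonant → [oː] by rule 3.
/v/ (between /o/ and /l/) is unaffected → [v].
/l/ (between /v/ and /i/) is unaffected → [l].
Rule 3 applies to /i/ (between /l/ and /n/: before a voiced consonant) → [iː].
/n/ (between /i/ and /e/) is in the target of rule 1 but the environment (before a labial or velar stop) is not met → [n].
/e/ (between /n/ and /v/): before a voiced consonant, so rule 3 applies → [eː].
/v/ (between /e/ and /p/): no rule targets it → [v].
/p/ (between /v/ and /e/) is unaffected → [p].
/e/ — word-final; rule 3 does not apply here → [e].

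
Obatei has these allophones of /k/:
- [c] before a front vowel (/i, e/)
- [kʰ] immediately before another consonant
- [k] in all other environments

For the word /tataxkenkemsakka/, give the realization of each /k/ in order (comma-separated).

[c], [c], [kʰ], [k]

Occurrence 1 (position 6): before a front vowel (/i, e/) → [c].
Occurrence 2 (position 9): before a front vowel (/i, e/) → [c].
Occurrence 3 (position 14): immediately before another consonant → [kʰ].
Occurrence 4 (position 15): no conditioning environment matches → elsewhere allophone [k].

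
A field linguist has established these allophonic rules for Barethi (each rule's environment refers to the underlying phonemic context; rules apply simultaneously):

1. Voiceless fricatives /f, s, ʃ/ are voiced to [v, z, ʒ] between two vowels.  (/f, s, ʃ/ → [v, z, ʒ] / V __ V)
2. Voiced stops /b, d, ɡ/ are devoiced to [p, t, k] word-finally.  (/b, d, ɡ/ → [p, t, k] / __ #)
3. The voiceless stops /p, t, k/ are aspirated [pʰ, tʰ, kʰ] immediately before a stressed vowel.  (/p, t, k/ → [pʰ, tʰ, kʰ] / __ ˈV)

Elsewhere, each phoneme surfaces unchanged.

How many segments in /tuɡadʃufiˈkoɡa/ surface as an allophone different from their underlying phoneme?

Segments that undergo a rule: /f/ → [v] (rule 1); /k/ → [kʰ] (rule 3).
All other segments surface unchanged.

2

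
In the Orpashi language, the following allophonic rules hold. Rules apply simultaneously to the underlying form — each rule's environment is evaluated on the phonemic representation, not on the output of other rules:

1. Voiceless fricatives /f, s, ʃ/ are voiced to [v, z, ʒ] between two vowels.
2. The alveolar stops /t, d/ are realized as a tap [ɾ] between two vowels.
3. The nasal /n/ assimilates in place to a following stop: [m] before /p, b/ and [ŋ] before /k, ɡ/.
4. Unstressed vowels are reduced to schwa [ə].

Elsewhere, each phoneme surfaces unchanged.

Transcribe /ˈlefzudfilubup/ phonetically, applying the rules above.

/e/ (between /l/ and /f/) is in the target of rule 4 but the environment (in an unstressed syllable) is not met → [e].
/f/ (between /e/ and /z/) is in the target of rule 1 but the environment (between two vowels) is not met → [f].
Rule 4 applies to /u/ (between /z/ and /d/: in an unstressed syllable) → [ə].
/d/ (between /u/ and /f/): rule 2 targets it, but not between two vowels → unchanged [d].
/f/ (between /d/ and /i/) fails the environment for rule 1, so it stays [f].
Rule 4 applies to /i/ (between /f/ and /l/: in an unstressed syllable) → [ə].
/u/ (between /l/ and /b/) occurs in an unstressed syllable → [ə] by rule 4.
/u/ (between /b/ and /p/): in an unstressed syllable, so rule 4 applies → [ə].

[ˈlefzədfələbəp]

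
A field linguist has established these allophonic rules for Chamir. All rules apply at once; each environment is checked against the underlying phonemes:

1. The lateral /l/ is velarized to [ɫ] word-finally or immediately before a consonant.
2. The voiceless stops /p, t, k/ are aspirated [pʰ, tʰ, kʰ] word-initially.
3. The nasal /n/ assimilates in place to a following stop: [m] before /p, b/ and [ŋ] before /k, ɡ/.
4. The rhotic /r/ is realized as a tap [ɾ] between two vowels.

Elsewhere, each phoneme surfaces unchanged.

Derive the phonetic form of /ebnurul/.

/e/ (word-initial): no rule targets it → [e].
/b/ stays [b].
/n/ — between /b/ and /u/; rule 3 does not apply here → [n].
/u/ — not in any rule's target class → [u].
/r/ meets the environment for rule 4 (between two vowels) → [ɾ].
/u/ stays [u].
/l/ — word-final, word-finally or immediately before a consonant — surfaces as [ɫ] (rule 1).

[ebnuɾuɫ]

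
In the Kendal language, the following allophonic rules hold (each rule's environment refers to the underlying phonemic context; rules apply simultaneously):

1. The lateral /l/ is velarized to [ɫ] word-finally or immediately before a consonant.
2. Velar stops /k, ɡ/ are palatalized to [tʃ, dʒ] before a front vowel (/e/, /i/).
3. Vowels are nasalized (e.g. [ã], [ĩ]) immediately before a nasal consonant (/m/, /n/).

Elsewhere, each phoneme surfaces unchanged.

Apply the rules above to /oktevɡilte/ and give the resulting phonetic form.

[oktevdʒiɫte]

/o/ — word-initial; rule 3 does not apply here → [o].
/k/ (between /o/ and /t/) is in the target of rule 2 but the environment (before a front vowel) is not met → [k].
/t/ (between /k/ and /e/) is unaffected → [t].
/e/ (between /t/ and /v/) fails the environment for rule 3, so it stays [e].
/v/ (between /e/ and /ɡ/) is unaffected → [v].
/ɡ/ (between /v/ and /i/): before a front vowel, so rule 2 applies → [dʒ].
/i/ (between /ɡ/ and /l/) is in the target of rule 3 but the environment (before a nasal consonant) is not met → [i].
/l/ (between /i/ and /t/): word-finally or immediately before a consonant, so rule 1 applies → [ɫ].
/t/ stays [t].
/e/ (word-final) is in the target of rule 3 but the environment (before a nasal consonant) is not met → [e].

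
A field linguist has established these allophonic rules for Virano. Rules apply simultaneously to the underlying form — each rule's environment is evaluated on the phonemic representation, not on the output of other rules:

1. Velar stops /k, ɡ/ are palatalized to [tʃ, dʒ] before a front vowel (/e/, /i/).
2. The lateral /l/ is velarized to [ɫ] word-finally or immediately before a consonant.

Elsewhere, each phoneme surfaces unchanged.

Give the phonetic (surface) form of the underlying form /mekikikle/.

/m/ (word-initial) is unaffected → [m].
/e/ stays [e].
/k/ (between /e/ and /i/): before a front vowel, so rule 1 applies → [tʃ].
/i/ stays [i].
/k/ (between /i/ and /i/) occurs before a front vowel → [tʃ] by rule 1.
/i/ stays [i].
/k/ (between /i/ and /l/) fails the environment for rule 1, so it stays [k].
/l/ — between /k/ and /e/; rule 2 does not apply here → [l].
/e/ — not in any rule's target class → [e].

[metʃitʃikle]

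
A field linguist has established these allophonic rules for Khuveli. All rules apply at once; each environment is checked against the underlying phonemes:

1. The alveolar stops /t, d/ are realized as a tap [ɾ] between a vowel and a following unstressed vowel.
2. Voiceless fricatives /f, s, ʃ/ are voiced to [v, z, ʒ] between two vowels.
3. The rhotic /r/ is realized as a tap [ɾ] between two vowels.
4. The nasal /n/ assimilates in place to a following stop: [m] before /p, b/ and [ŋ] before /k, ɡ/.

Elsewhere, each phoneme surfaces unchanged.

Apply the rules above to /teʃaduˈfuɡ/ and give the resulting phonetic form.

/t/ (word-initial) fails the environment for rule 1, so it stays [t].
/ʃ/ (between /e/ and /a/) occurs between two vowels → [ʒ] by rule 2.
/d/ — between /a/ and /u/, between a vowel and a following unstressed vowel — surfaces as [ɾ] (rule 1).
/f/ — between /u/ and /u/, between two vowels — surfaces as [v] (rule 2).

[teʒaɾuˈvuɡ]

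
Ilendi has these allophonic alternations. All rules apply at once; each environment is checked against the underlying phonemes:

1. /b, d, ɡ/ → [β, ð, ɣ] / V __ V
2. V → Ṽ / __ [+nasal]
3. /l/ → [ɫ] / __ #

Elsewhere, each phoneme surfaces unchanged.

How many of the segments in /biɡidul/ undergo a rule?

3

Segments that undergo a rule: /ɡ/ → [ɣ] (rule 1); /d/ → [ð] (rule 1); /l/ → [ɫ] (rule 3).
All other segments surface unchanged.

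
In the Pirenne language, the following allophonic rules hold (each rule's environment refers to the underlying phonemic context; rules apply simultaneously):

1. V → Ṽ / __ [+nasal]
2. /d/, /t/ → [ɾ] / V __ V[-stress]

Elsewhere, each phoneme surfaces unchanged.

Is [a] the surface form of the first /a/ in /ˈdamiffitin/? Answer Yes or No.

Rule 1 applies to /a/ (between /d/ and /m/: before a nasal consonant) → [ã].
The actual realization is [ã], not [a].

No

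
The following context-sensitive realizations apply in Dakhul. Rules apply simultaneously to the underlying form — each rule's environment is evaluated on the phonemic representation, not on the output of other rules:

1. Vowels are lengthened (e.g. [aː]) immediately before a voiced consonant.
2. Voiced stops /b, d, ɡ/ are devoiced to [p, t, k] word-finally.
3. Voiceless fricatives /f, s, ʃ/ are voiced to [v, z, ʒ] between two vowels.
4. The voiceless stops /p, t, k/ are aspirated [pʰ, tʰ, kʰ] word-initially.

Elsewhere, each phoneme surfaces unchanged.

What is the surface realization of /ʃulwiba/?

[ʃuːlwiːba]

/ʃ/ (word-initial): rule 3 targets it, but not between two vowels → unchanged [ʃ].
/u/ (between /ʃ/ and /l/): before a voiced consonant, so rule 1 applies → [uː].
/l/ stays [l].
/w/ stays [w].
Rule 1 applies to /i/ (between /w/ and /b/: before a voiced consonant) → [iː].
/b/ (between /i/ and /a/) fails the environment for rule 2, so it stays [b].
/a/ (word-final) fails the environment for rule 1, so it stays [a].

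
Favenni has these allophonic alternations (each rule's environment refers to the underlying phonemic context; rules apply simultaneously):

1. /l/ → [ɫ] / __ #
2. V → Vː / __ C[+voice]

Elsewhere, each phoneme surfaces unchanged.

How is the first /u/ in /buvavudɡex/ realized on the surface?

/u/ — between /b/ and /v/, before a voiced consonant — surfaces as [uː] (rule 2).

[uː]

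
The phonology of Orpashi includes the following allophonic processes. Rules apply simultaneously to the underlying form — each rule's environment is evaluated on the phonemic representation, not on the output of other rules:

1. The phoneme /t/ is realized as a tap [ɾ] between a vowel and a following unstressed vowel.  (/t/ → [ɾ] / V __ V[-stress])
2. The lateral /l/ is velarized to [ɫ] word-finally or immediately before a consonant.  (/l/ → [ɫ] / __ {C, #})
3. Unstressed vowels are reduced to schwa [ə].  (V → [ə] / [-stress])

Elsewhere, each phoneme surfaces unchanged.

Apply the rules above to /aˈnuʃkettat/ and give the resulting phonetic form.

Rule 3 applies to /a/ (word-initial: in an unstressed syllable) → [ə].
/n/ (between /a/ and /u/) is unaffected → [n].
/u/ (between /n/ and /ʃ/) is in the target of rule 3 but the environment (in an unstressed syllable) is not met → [u].
/ʃ/ stays [ʃ].
/k/ stays [k].
/e/ meets the environment for rule 3 (in an unstressed syllable) → [ə].
/t/ — between /e/ and /t/; rule 1 does not apply here → [t].
/t/ — between /t/ and /a/; rule 1 does not apply here → [t].
Rule 3 applies to /a/ (between /t/ and /t/: in an unstressed syllable) → [ə].
/t/ — word-final; rule 1 does not apply here → [t].

[əˈnuʃkəttət]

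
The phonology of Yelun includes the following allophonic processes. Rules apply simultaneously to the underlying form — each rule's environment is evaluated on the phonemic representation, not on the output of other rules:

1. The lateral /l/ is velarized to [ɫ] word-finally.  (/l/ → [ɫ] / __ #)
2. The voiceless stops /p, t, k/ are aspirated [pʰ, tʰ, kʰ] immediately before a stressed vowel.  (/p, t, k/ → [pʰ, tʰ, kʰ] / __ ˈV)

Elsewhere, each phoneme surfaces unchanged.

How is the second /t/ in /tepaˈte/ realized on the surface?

Rule 2 applies to /t/ (between /a/ and /e/: immediately before a stressed vowel) → [tʰ].

[tʰ]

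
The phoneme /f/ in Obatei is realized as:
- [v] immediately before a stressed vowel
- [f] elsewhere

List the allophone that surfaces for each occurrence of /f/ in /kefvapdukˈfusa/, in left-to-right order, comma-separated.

[f], [v]

Occurrence 1 (position 3): no conditioning environment matches → elsewhere allophone [f].
Occurrence 2 (position 10): immediately before a stressed vowel → [v].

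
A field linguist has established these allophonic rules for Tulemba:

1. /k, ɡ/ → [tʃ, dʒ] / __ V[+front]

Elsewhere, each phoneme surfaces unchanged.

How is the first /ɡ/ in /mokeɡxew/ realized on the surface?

/ɡ/ — between /e/ and /x/; rule 1 does not apply here → [ɡ].

[ɡ]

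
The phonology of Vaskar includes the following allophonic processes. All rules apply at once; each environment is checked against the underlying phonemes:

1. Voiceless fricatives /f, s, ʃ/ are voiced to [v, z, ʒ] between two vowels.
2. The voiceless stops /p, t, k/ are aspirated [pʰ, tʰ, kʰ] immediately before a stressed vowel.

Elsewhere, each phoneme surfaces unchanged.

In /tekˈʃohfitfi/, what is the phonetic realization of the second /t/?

[t]

/t/ (between /i/ and /f/) fails the environment for rule 2, so it stays [t].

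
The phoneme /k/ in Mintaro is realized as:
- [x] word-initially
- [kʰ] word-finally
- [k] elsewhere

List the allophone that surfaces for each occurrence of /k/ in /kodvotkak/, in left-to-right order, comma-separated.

[x], [k], [kʰ]

Occurrence 1 (position 1): word-initially → [x].
Occurrence 2 (position 7): no conditioning environment matches → elsewhere allophone [k].
Occurrence 3 (position 9): word-finally → [kʰ].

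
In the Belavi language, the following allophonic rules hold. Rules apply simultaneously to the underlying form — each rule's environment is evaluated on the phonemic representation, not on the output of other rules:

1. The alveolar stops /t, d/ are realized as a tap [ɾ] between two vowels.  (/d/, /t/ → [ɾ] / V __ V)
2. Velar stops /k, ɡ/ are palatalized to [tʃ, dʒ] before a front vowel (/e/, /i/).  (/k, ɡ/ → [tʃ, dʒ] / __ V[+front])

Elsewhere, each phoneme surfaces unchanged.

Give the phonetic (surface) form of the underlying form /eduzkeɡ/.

[eɾuztʃeɡ]

/d/ meets the environment for rule 1 (between two vowels) → [ɾ].
/k/ (between /z/ and /e/) occurs before a front vowel → [tʃ] by rule 2.
/ɡ/ — word-final; rule 2 does not apply here → [ɡ].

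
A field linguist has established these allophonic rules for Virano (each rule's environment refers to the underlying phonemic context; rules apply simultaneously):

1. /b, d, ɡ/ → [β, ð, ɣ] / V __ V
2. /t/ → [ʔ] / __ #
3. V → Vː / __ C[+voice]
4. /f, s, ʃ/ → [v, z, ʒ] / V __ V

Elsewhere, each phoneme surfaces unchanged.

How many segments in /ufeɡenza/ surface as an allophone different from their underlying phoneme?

4

Segments that undergo a rule: /f/ → [v] (rule 4); /e/ → [eː] (rule 3); /ɡ/ → [ɣ] (rule 1); /e/ → [eː] (rule 3).
All other segments surface unchanged.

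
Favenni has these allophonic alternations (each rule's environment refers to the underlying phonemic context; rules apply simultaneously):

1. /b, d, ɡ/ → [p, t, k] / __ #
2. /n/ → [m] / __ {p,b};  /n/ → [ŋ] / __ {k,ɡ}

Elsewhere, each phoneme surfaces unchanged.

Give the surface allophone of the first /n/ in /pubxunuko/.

/n/ (between /u/ and /u/) is in the target of rule 2 but the environment (before a labial or velar stop) is not met → [n].

[n]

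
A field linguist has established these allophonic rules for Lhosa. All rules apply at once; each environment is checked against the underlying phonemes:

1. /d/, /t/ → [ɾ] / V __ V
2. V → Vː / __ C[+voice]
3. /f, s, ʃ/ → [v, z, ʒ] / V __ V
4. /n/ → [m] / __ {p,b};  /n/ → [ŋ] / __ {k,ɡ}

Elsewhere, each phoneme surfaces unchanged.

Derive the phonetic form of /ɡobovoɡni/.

[ɡoːboːvoːɡni]

/ɡ/ stays [ɡ].
/o/ (between /ɡ/ and /b/): before a voiced consonant, so rule 2 applies → [oː].
/b/ (between /o/ and /o/): no rule targets it → [b].
Rule 2 applies to /o/ (between /b/ and /v/: before a voiced consonant) → [oː].
/v/ — not in any rule's target class → [v].
/o/ (between /v/ and /ɡ/) occurs before a voiced consonant → [oː] by rule 2.
/ɡ/ stays [ɡ].
/n/ (between /ɡ/ and /i/) is in the target of rule 4 but the environment (before a labial or velar stop) is not met → [n].
/i/ (word-final): rule 2 targets it, but not before a voiced consonant → unchanged [i].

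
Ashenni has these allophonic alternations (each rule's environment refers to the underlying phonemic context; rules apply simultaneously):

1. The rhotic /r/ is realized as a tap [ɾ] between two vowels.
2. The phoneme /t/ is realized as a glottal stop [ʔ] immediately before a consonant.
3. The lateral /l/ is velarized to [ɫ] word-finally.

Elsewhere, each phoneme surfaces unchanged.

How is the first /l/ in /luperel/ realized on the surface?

[l]

/l/ — word-initial; rule 3 does not apply here → [l].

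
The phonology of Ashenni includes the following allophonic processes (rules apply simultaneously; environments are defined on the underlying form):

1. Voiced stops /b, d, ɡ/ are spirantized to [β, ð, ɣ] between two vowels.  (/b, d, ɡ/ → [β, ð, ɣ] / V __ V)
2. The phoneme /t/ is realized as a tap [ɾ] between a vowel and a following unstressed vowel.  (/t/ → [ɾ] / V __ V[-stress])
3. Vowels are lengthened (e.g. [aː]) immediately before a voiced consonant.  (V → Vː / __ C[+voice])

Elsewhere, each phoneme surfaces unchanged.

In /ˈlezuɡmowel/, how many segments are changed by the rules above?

Segments that undergo a rule: /e/ → [eː] (rule 3); /u/ → [uː] (rule 3); /o/ → [oː] (rule 3); /e/ → [eː] (rule 3).
All other segments surface unchanged.

4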